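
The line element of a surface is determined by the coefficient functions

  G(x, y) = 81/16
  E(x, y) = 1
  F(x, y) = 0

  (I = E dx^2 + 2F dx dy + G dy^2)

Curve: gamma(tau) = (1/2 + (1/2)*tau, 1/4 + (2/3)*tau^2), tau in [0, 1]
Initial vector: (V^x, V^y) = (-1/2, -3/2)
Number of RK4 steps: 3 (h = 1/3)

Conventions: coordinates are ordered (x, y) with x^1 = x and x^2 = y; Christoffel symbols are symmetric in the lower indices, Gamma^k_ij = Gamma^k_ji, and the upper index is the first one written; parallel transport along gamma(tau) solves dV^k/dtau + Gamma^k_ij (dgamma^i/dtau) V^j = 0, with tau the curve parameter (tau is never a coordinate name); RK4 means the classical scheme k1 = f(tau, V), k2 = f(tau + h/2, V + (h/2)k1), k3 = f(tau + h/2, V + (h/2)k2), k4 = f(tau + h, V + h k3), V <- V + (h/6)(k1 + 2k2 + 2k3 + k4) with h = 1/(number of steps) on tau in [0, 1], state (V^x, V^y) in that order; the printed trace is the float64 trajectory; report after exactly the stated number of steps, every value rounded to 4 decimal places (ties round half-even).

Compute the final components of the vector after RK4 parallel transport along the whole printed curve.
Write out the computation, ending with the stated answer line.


gamma'(tau) = (1/2, (4/3)*tau); f(tau, V)^k = -Gamma^k_ij(gamma(tau)) gamma'^i(tau) V^j; h = 1/3; intermediate values shown to 6 dp
curve data and Christoffel symbols at the stage parameters:
  tau = 0.000000: gamma = (0.500000, 0.250000), gamma' = (0.500000, 0.000000); Gamma_xxx = 0.000000, Gamma_xxy = 0.000000, Gamma_xyy = 0.000000, Gamma_yxx = 0.000000, Gamma_yxy = 0.000000, Gamma_yyy = 0.000000
  tau = 0.166667: gamma = (0.583333, 0.268519), gamma' = (0.500000, 0.222222); Gamma_xxx = 0.000000, Gamma_xxy = 0.000000, Gamma_xyy = 0.000000, Gamma_yxx = 0.000000, Gamma_yxy = 0.000000, Gamma_yyy = 0.000000
  tau = 0.333333: gamma = (0.666667, 0.324074), gamma' = (0.500000, 0.444444); Gamma_xxx = 0.000000, Gamma_xxy = 0.000000, Gamma_xyy = 0.000000, Gamma_yxx = 0.000000, Gamma_yxy = 0.000000, Gamma_yyy = 0.000000
  tau = 0.500000: gamma = (0.750000, 0.416667), gamma' = (0.500000, 0.666667); Gamma_xxx = 0.000000, Gamma_xxy = 0.000000, Gamma_xyy = 0.000000, Gamma_yxx = 0.000000, Gamma_yxy = 0.000000, Gamma_yyy = 0.000000
  tau = 0.666667: gamma = (0.833333, 0.546296), gamma' = (0.500000, 0.888889); Gamma_xxx = 0.000000, Gamma_xxy = 0.000000, Gamma_xyy = 0.000000, Gamma_yxx = 0.000000, Gamma_yxy = 0.000000, Gamma_yyy = 0.000000
  tau = 0.833333: gamma = (0.916667, 0.712963), gamma' = (0.500000, 1.111111); Gamma_xxx = 0.000000, Gamma_xxy = 0.000000, Gamma_xyy = 0.000000, Gamma_yxx = 0.000000, Gamma_yxy = 0.000000, Gamma_yyy = 0.000000
  tau = 1.000000: gamma = (1.000000, 0.916667), gamma' = (0.500000, 1.333333); Gamma_xxx = 0.000000, Gamma_xxy = 0.000000, Gamma_xyy = 0.000000, Gamma_yxx = 0.000000, Gamma_yxy = 0.000000, Gamma_yyy = 0.000000
step 0: V^x = -0.5000, V^y = -1.5000
step 1: k1 = (0.000000, 0.000000), k2 = (0.000000, 0.000000), k3 = (0.000000, 0.000000), k4 = (0.000000, 0.000000); V <- V + (h/6)(k1 + 2k2 + 2k3 + k4): V^x = -0.5000, V^y = -1.5000
step 2: k1 = (0.000000, 0.000000), k2 = (0.000000, 0.000000), k3 = (0.000000, 0.000000), k4 = (0.000000, 0.000000); V <- V + (h/6)(k1 + 2k2 + 2k3 + k4): V^x = -0.5000, V^y = -1.5000
step 3: k1 = (0.000000, 0.000000), k2 = (0.000000, 0.000000), k3 = (0.000000, 0.000000), k4 = (0.000000, 0.000000); V <- V + (h/6)(k1 + 2k2 + 2k3 + k4): V^x = -0.5000, V^y = -1.5000

Answer: V^x = -0.5000, V^y = -1.5000


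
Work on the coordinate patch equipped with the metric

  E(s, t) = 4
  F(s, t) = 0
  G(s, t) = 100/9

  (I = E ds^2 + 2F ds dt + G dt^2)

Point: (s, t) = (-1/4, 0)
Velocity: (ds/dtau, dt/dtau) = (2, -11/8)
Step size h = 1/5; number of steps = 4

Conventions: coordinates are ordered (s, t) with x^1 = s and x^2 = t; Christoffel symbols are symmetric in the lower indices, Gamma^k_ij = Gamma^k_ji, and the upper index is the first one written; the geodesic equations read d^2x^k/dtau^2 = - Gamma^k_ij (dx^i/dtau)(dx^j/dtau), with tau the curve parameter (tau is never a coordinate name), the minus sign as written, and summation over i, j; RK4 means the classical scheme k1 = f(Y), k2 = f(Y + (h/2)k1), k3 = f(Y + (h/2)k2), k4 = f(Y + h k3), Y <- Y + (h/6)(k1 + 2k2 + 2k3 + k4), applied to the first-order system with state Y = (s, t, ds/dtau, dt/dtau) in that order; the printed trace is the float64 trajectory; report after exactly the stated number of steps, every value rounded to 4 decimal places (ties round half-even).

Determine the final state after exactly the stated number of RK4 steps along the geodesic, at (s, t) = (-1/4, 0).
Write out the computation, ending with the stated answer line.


f(Y) = (ds/dtau, dt/dtau, -Gamma^s_ij Y'^i Y'^j, -Gamma^t_ij Y'^i Y'^j) with the Gammas evaluated at the stage position; h = 0.200000; intermediate values shown to 6 dp
step 0: s = -0.2500, t = 0.0000, ds/dtau = 2.0000, dt/dtau = -1.3750
step 1:
  k1: at (s, t) = (-0.250000, 0.000000), (ds/dtau, dt/dtau) = (2.000000, -1.375000); Gamma_sss = 0.000000, Gamma_sst = 0.000000, Gamma_stt = 0.000000, Gamma_tss = 0.000000, Gamma_tst = 0.000000, Gamma_ttt = 0.000000; k1 = (2.000000, -1.375000, 0.000000, 0.000000)
  k2: at (s, t) = (-0.050000, -0.137500), (ds/dtau, dt/dtau) = (2.000000, -1.375000); Gamma_sss = 0.000000, Gamma_sst = 0.000000, Gamma_stt = 0.000000, Gamma_tss = 0.000000, Gamma_tst = 0.000000, Gamma_ttt = 0.000000; k2 = (2.000000, -1.375000, 0.000000, 0.000000)
  k3: at (s, t) = (-0.050000, -0.137500), (ds/dtau, dt/dtau) = (2.000000, -1.375000); Gamma_sss = 0.000000, Gamma_sst = 0.000000, Gamma_stt = 0.000000, Gamma_tss = 0.000000, Gamma_tst = 0.000000, Gamma_ttt = 0.000000; k3 = (2.000000, -1.375000, 0.000000, 0.000000)
  k4: at (s, t) = (0.150000, -0.275000), (ds/dtau, dt/dtau) = (2.000000, -1.375000); Gamma_sss = 0.000000, Gamma_sst = 0.000000, Gamma_stt = 0.000000, Gamma_tss = 0.000000, Gamma_tst = 0.000000, Gamma_ttt = 0.000000; k4 = (2.000000, -1.375000, 0.000000, 0.000000)
  Y <- Y + (h/6)(k1 + 2k2 + 2k3 + k4): s = 0.1500, t = -0.2750, ds/dtau = 2.0000, dt/dtau = -1.3750
step 2:
  k1: at (s, t) = (0.150000, -0.275000), (ds/dtau, dt/dtau) = (2.000000, -1.375000); Gamma_sss = 0.000000, Gamma_sst = 0.000000, Gamma_stt = 0.000000, Gamma_tss = 0.000000, Gamma_tst = 0.000000, Gamma_ttt = 0.000000; k1 = (2.000000, -1.375000, 0.000000, 0.000000)
  k2: at (s, t) = (0.350000, -0.412500), (ds/dtau, dt/dtau) = (2.000000, -1.375000); Gamma_sss = 0.000000, Gamma_sst = 0.000000, Gamma_stt = 0.000000, Gamma_tss = 0.000000, Gamma_tst = 0.000000, Gamma_ttt = 0.000000; k2 = (2.000000, -1.375000, 0.000000, 0.000000)
  k3: at (s, t) = (0.350000, -0.412500), (ds/dtau, dt/dtau) = (2.000000, -1.375000); Gamma_sss = 0.000000, Gamma_sst = 0.000000, Gamma_stt = 0.000000, Gamma_tss = 0.000000, Gamma_tst = 0.000000, Gamma_ttt = 0.000000; k3 = (2.000000, -1.375000, 0.000000, 0.000000)
  k4: at (s, t) = (0.550000, -0.550000), (ds/dtau, dt/dtau) = (2.000000, -1.375000); Gamma_sss = 0.000000, Gamma_sst = 0.000000, Gamma_stt = 0.000000, Gamma_tss = 0.000000, Gamma_tst = 0.000000, Gamma_ttt = 0.000000; k4 = (2.000000, -1.375000, 0.000000, 0.000000)
  Y <- Y + (h/6)(k1 + 2k2 + 2k3 + k4): s = 0.5500, t = -0.5500, ds/dtau = 2.0000, dt/dtau = -1.3750
step 3:
  k1: at (s, t) = (0.550000, -0.550000), (ds/dtau, dt/dtau) = (2.000000, -1.375000); Gamma_sss = 0.000000, Gamma_sst = 0.000000, Gamma_stt = 0.000000, Gamma_tss = 0.000000, Gamma_tst = 0.000000, Gamma_ttt = 0.000000; k1 = (2.000000, -1.375000, 0.000000, 0.000000)
  k2: at (s, t) = (0.750000, -0.687500), (ds/dtau, dt/dtau) = (2.000000, -1.375000); Gamma_sss = 0.000000, Gamma_sst = 0.000000, Gamma_stt = 0.000000, Gamma_tss = 0.000000, Gamma_tst = 0.000000, Gamma_ttt = 0.000000; k2 = (2.000000, -1.375000, 0.000000, 0.000000)
  k3: at (s, t) = (0.750000, -0.687500), (ds/dtau, dt/dtau) = (2.000000, -1.375000); Gamma_sss = 0.000000, Gamma_sst = 0.000000, Gamma_stt = 0.000000, Gamma_tss = 0.000000, Gamma_tst = 0.000000, Gamma_ttt = 0.000000; k3 = (2.000000, -1.375000, 0.000000, 0.000000)
  k4: at (s, t) = (0.950000, -0.825000), (ds/dtau, dt/dtau) = (2.000000, -1.375000); Gamma_sss = 0.000000, Gamma_sst = 0.000000, Gamma_stt = 0.000000, Gamma_tss = 0.000000, Gamma_tst = 0.000000, Gamma_ttt = 0.000000; k4 = (2.000000, -1.375000, 0.000000, 0.000000)
  Y <- Y + (h/6)(k1 + 2k2 + 2k3 + k4): s = 0.9500, t = -0.8250, ds/dtau = 2.0000, dt/dtau = -1.3750
step 4:
  k1: at (s, t) = (0.950000, -0.825000), (ds/dtau, dt/dtau) = (2.000000, -1.375000); Gamma_sss = 0.000000, Gamma_sst = 0.000000, Gamma_stt = 0.000000, Gamma_tss = 0.000000, Gamma_tst = 0.000000, Gamma_ttt = 0.000000; k1 = (2.000000, -1.375000, 0.000000, 0.000000)
  k2: at (s, t) = (1.150000, -0.962500), (ds/dtau, dt/dtau) = (2.000000, -1.375000); Gamma_sss = 0.000000, Gamma_sst = 0.000000, Gamma_stt = 0.000000, Gamma_tss = 0.000000, Gamma_tst = 0.000000, Gamma_ttt = 0.000000; k2 = (2.000000, -1.375000, 0.000000, 0.000000)
  k3: at (s, t) = (1.150000, -0.962500), (ds/dtau, dt/dtau) = (2.000000, -1.375000); Gamma_sss = 0.000000, Gamma_sst = 0.000000, Gamma_stt = 0.000000, Gamma_tss = 0.000000, Gamma_tst = 0.000000, Gamma_ttt = 0.000000; k3 = (2.000000, -1.375000, 0.000000, 0.000000)
  k4: at (s, t) = (1.350000, -1.100000), (ds/dtau, dt/dtau) = (2.000000, -1.375000); Gamma_sss = 0.000000, Gamma_sst = 0.000000, Gamma_stt = 0.000000, Gamma_tss = 0.000000, Gamma_tst = 0.000000, Gamma_ttt = 0.000000; k4 = (2.000000, -1.375000, 0.000000, 0.000000)
  Y <- Y + (h/6)(k1 + 2k2 + 2k3 + k4): s = 1.3500, t = -1.1000, ds/dtau = 2.0000, dt/dtau = -1.3750

Answer: s = 1.3500, t = -1.1000, ds/dtau = 2.0000, dt/dtau = -1.3750


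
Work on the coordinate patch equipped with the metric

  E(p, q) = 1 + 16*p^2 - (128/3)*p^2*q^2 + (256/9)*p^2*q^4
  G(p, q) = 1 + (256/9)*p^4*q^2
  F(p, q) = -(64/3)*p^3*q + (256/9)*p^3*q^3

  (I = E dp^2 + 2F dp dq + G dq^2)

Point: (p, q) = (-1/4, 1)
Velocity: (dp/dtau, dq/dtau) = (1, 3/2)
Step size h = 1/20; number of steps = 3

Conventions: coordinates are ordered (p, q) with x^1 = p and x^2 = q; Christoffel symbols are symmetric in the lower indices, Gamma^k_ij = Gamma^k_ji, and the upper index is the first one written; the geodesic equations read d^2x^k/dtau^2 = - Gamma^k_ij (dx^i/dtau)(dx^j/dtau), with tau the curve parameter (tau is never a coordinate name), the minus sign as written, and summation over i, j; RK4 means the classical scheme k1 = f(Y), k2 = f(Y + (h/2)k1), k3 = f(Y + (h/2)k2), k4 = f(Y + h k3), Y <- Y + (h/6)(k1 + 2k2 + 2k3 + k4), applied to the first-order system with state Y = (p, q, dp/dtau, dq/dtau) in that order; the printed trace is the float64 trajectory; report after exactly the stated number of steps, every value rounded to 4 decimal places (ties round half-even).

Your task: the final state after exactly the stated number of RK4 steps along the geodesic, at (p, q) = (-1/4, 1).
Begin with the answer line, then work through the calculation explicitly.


Answer: p = -0.1160, q = 1.2349, dp/dtau = 0.8188, dq/dtau = 1.5950

f(Y) = (dp/dtau, dq/dtau, -Gamma^p_ij Y'^i Y'^j, -Gamma^q_ij Y'^i Y'^j) with the Gammas evaluated at the stage position; h = 0.050000; intermediate values shown to 6 dp
step 0: p = -0.2500, q = 1.0000, dp/dtau = 1.0000, dq/dtau = 1.5000
step 1:
  k1: at (p, q) = (-0.250000, 1.000000), (dp/dtau, dq/dtau) = (1.000000, 1.500000); Gamma_ppp = -0.363636, Gamma_ppq = 0.727273, Gamma_pqq = -0.090909, Gamma_qpp = 0.363636, Gamma_qpq = -0.727273, Gamma_qqq = 0.090909; k1 = (1.000000, 1.500000, -1.613636, 1.613636)
  k2: at (p, q) = (-0.225000, 1.037500), (dp/dtau, dq/dtau) = (0.959659, 1.540341); Gamma_ppp = -0.553510, Gamma_ppq = 0.791712, Gamma_pqq = -0.085848, Gamma_qpp = 0.395856, Gamma_qpq = -0.566213, Gamma_qqq = 0.061397; k2 = (0.959659, 1.540341, -1.627182, 1.163719)
  k3: at (p, q) = (-0.226009, 1.038509), (dp/dtau, dq/dtau) = (0.959320, 1.529093); Gamma_ppp = -0.560896, Gamma_ppq = 0.801515, Gamma_pqq = -0.087216, Gamma_qpp = 0.400758, Gamma_qpq = -0.572679, Gamma_qqq = 0.062316; k3 = (0.959320, 1.529093, -1.631358, 1.165598)
  k4: at (p, q) = (-0.202034, 1.076455), (dp/dtau, dq/dtau) = (0.918432, 1.558280); Gamma_ppp = -0.768810, Gamma_ppq = 0.818101, Gamma_pqq = -0.076772, Gamma_qpp = 0.409050, Gamma_qpq = -0.435275, Gamma_qqq = 0.040847; k4 = (0.918432, 1.558280, -1.506762, 0.801682)
  Y <- Y + (h/6)(k1 + 2k2 + 2k3 + k4): p = -0.2020, q = 1.0766, dp/dtau = 0.9197, dq/dtau = 1.5589
step 2:
  k1: at (p, q) = (-0.202030, 1.076643), (dp/dtau, dq/dtau) = (0.919688, 1.558950); Gamma_ppp = -0.770079, Gamma_ppq = 0.818766, Gamma_pqq = -0.076820, Gamma_qpp = 0.409383, Gamma_qpq = -0.435266, Gamma_qqq = 0.040838; k1 = (0.919688, 1.558950, -1.509757, 0.802604)
  k2: at (p, q) = (-0.179038, 1.115617), (dp/dtau, dq/dtau) = (0.881944, 1.579015); Gamma_ppp = -0.989191, Gamma_ppq = 0.798942, Gamma_pqq = -0.064108, Gamma_qpp = 0.399471, Gamma_qpq = -0.322642, Gamma_qqq = 0.025889; k2 = (0.881944, 1.579015, -1.295960, 0.523356)
  k3: at (p, q) = (-0.179981, 1.116118), (dp/dtau, dq/dtau) = (0.887289, 1.572033); Gamma_ppp = -0.995602, Gamma_ppq = 0.806896, Gamma_pqq = -0.065059, Gamma_qpp = 0.403448, Gamma_qpq = -0.326978, Gamma_qqq = 0.026364; k3 = (0.887289, 1.572033, -1.306396, 0.529391)
  k4: at (p, q) = (-0.157666, 1.155245), (dp/dtau, dq/dtau) = (0.854368, 1.585419); Gamma_ppp = -1.211468, Gamma_ppq = 0.754921, Gamma_pqq = -0.051515, Gamma_qpp = 0.377461, Gamma_qpq = -0.235213, Gamma_qqq = 0.016051; k4 = (0.854368, 1.585419, -1.031338, 0.321337)
  Y <- Y + (h/6)(k1 + 2k2 + 2k3 + k4): p = -0.1578, q = 1.1554, dp/dtau = 0.8551, dq/dtau = 1.5859
step 3:
  k1: at (p, q) = (-0.157759, 1.155363), (dp/dtau, dq/dtau) = (0.855139, 1.585862); Gamma_ppp = -1.212775, Gamma_ppq = 0.755906, Gamma_pqq = -0.051608, Gamma_qpp = 0.377953, Gamma_qpq = -0.235573, Gamma_qqq = 0.016083; k1 = (0.855139, 1.585862, -1.033569, 0.322105)
  k2: at (p, q) = (-0.136381, 1.195010), (dp/dtau, dq/dtau) = (0.829300, 1.593914); Gamma_ppp = -1.418527, Gamma_ppq = 0.681916, Gamma_pqq = -0.038912, Gamma_qpp = 0.340958, Gamma_qpq = -0.163906, Gamma_qqq = 0.009353; k2 = (0.829300, 1.593914, -0.728324, 0.175060)
  k3: at (p, q) = (-0.137027, 1.195211), (dp/dtau, dq/dtau) = (0.836931, 1.590238); Gamma_ppp = -1.423950, Gamma_ppq = 0.687393, Gamma_pqq = -0.039404, Gamma_qpp = 0.343697, Gamma_qpq = -0.165915, Gamma_qqq = 0.009511; k3 = (0.836931, 1.590238, -0.732673, 0.176844)
  k4: at (p, q) = (-0.115913, 1.234875), (dp/dtau, dq/dtau) = (0.818506, 1.594704); Gamma_ppp = -1.600130, Gamma_ppq = 0.591131, Gamma_pqq = -0.027743, Gamma_qpp = 0.295565, Gamma_qpq = -0.109190, Gamma_qqq = 0.005125; k4 = (0.818506, 1.594704, -0.400612, 0.073998)
  Y <- Y + (h/6)(k1 + 2k2 + 2k3 + k4): p = -0.1160, q = 1.2349, dp/dtau = 0.8188, dq/dtau = 1.5950


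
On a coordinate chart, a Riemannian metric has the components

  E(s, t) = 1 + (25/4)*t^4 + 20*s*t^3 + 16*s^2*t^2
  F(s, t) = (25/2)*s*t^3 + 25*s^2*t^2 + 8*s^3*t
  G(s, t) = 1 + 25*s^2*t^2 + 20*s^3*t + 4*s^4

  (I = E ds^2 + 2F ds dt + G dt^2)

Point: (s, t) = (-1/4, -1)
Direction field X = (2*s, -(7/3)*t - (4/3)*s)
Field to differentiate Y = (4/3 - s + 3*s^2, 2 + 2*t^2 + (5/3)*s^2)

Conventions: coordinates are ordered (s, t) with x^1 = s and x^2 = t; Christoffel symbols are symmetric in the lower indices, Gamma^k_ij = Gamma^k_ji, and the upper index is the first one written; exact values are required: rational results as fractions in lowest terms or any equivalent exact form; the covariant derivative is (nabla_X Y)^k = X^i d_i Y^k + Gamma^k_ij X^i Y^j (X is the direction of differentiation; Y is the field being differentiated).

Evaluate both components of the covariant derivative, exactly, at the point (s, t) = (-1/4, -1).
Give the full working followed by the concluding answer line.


E = 53/4, F = 77/16, G = 185/64 at the point
E_s = -28, E_t = -42, F_s = -53/2, F_t = -101/8, G_s = -33/2, G_t = -55/16
EG - F^2 = 969/64;  g^inv = (64/969) * [[185/64, -77/16], [-77/16, 53/4]]
first-kind symbols [ij,l] = (1/2)(d_i g_jl + d_j g_il - d_l g_ij): [ss,s] = E_s/2 = -14, [ss,t] = F_s - E_t/2 = -11/2, [st,s] = E_t/2 = -21, [st,t] = G_s/2 = -33/4, [tt,s] = F_t - G_s/2 = -35/8, [tt,t] = G_t/2 = -55/32
Gamma^s_ij = (G*[ij,s] - F*[ij,t])/(EG - F^2), Gamma^t_ij = (E*[ij,t] - F*[ij,s])/(EG - F^2)
Gamma_sss = -896/969, Gamma_sst = -448/323, Gamma_stt = -280/969, Gamma_tss = -352/969, Gamma_tst = -176/323, Gamma_ttt = -110/969
X = (-1/2, 8/3), Y = (85/48, 197/48) at the point

Answer: (nabla_X Y)^s = -167347/34884, (nabla_X Y)^t = -440435/34884


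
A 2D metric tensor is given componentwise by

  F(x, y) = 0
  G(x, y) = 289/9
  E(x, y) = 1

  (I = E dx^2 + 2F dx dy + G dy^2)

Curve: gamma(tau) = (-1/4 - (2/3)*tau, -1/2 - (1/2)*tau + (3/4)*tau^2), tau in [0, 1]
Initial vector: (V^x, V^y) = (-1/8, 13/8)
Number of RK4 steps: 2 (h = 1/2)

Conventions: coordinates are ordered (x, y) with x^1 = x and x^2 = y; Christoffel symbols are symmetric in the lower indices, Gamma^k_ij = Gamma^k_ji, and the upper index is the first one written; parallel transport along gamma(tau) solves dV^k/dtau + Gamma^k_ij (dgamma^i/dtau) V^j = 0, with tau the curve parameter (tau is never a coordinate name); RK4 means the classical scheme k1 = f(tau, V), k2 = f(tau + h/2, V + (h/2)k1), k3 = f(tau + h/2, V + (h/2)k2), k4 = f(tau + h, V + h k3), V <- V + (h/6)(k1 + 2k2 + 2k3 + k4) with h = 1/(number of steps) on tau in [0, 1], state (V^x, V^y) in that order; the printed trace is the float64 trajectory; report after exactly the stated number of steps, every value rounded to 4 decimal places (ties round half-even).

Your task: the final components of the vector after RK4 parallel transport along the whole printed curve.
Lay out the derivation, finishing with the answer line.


gamma'(tau) = (-2/3, -1/2 + (3/2)*tau); f(tau, V)^k = -Gamma^k_ij(gamma(tau)) gamma'^i(tau) V^j; h = 1/2; intermediate values shown to 6 dp
curve data and Christoffel symbols at the stage parameters:
  tau = 0.000000: gamma = (-0.250000, -0.500000), gamma' = (-0.666667, -0.500000); Gamma_xxx = 0.000000, Gamma_xxy = 0.000000, Gamma_xyy = 0.000000, Gamma_yxx = 0.000000, Gamma_yxy = 0.000000, Gamma_yyy = 0.000000
  tau = 0.250000: gamma = (-0.416667, -0.578125), gamma' = (-0.666667, -0.125000); Gamma_xxx = 0.000000, Gamma_xxy = 0.000000, Gamma_xyy = 0.000000, Gamma_yxx = 0.000000, Gamma_yxy = 0.000000, Gamma_yyy = 0.000000
  tau = 0.500000: gamma = (-0.583333, -0.562500), gamma' = (-0.666667, 0.250000); Gamma_xxx = 0.000000, Gamma_xxy = 0.000000, Gamma_xyy = 0.000000, Gamma_yxx = 0.000000, Gamma_yxy = 0.000000, Gamma_yyy = 0.000000
  tau = 0.750000: gamma = (-0.750000, -0.453125), gamma' = (-0.666667, 0.625000); Gamma_xxx = 0.000000, Gamma_xxy = 0.000000, Gamma_xyy = 0.000000, Gamma_yxx = 0.000000, Gamma_yxy = 0.000000, Gamma_yyy = 0.000000
  tau = 1.000000: gamma = (-0.916667, -0.250000), gamma' = (-0.666667, 1.000000); Gamma_xxx = 0.000000, Gamma_xxy = 0.000000, Gamma_xyy = 0.000000, Gamma_yxx = 0.000000, Gamma_yxy = 0.000000, Gamma_yyy = 0.000000
step 0: V^x = -0.1250, V^y = 1.6250
step 1: k1 = (0.000000, 0.000000), k2 = (0.000000, 0.000000), k3 = (0.000000, 0.000000), k4 = (0.000000, 0.000000); V <- V + (h/6)(k1 + 2k2 + 2k3 + k4): V^x = -0.1250, V^y = 1.6250
step 2: k1 = (0.000000, 0.000000), k2 = (0.000000, 0.000000), k3 = (0.000000, 0.000000), k4 = (0.000000, 0.000000); V <- V + (h/6)(k1 + 2k2 + 2k3 + k4): V^x = -0.1250, V^y = 1.6250

Answer: V^x = -0.1250, V^y = 1.6250


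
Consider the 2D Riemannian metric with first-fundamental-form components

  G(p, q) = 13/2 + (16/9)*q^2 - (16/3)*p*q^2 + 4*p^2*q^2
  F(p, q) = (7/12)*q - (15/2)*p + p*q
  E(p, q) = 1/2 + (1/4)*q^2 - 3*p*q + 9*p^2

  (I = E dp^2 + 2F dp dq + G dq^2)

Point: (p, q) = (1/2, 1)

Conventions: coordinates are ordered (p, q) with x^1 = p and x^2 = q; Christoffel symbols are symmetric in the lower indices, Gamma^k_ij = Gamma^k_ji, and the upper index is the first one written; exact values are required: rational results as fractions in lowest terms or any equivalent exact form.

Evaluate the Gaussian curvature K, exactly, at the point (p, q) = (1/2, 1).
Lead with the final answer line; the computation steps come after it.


Answer: K = -15057/10201

E = 3/2, F = -8/3, G = 119/18, EG - F^2 = 101/36 at the point
E_p = 6, E_q = -1, F_p = -13/2, F_q = 13/12, G_p = -4/3, G_q = 2/9
E_qq = 1/2, F_pq = 1, G_pp = 8
The intrinsic route: Brioschi's K = (det M1 - det M2)/(EG - F^2)^2.
M1 = [[-E_qq/2 + F_pq - G_pp/2, E_p/2, F_p - E_q/2], [F_q - G_p/2, E, F], [G_q/2, F, G]] = [[-13/4, 3, -6], [7/4, 3/2, -8/3], [1/9, -8/3, 119/18]]; det M1 = -2263/144
M2 = [[0, E_q/2, G_p/2], [E_q/2, E, F], [G_p/2, F, G]] = [[0, -1/2, -2/3], [-1/2, 3/2, -8/3], [-2/3, -8/3, 119/18]]; det M2 = -295/72
det M1 - det M2 = -1673/144; K = -1673/144 / (101/36)^2 = -15057/10201


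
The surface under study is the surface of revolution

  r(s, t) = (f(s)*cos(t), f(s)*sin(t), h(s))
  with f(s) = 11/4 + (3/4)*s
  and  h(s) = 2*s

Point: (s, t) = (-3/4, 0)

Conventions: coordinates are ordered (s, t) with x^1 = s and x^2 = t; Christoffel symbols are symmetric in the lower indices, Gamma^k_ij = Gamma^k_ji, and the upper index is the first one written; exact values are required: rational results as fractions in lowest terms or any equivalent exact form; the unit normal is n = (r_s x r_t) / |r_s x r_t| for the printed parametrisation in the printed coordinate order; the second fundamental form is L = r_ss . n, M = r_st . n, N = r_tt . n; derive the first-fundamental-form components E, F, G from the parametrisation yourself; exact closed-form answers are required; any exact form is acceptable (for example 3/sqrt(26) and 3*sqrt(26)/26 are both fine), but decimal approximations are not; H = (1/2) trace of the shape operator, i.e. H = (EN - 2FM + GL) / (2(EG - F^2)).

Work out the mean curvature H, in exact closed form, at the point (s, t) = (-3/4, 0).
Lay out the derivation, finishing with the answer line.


f = 35/16, f' = 3/4, f'' = 0, h' = 2, h'' = 0
E = 73/16, F = 0, G = 1225/256; answer radicand W^2 = 73/16
unnormalised second-form numerators: l = 0, m = 0, n = 35/8; L = l/sqrt(73/16), and similarly M = m/sqrt(W^2), N = n/sqrt(W^2)
H = (E*n - 2*F*m + G*l) / (2*(EG - F^2)*sqrt(W^2)); E*n - 2*F*m + G*l = 2555/128, EG - F^2 = 89425/4096, so H = (16/35)/sqrt(73/16)

Answer: H = 64*sqrt(73)/2555


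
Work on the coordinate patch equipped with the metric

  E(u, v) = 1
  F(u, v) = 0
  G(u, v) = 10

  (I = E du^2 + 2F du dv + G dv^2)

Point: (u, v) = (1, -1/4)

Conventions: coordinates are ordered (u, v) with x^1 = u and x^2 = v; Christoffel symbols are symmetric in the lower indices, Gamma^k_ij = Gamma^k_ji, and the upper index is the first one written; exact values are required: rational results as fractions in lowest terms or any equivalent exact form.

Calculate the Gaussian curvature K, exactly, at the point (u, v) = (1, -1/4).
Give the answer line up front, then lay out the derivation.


Answer: K = 0

E = 1, F = 0, G = 10, EG - F^2 = 10 at the point
E_u = 0, E_v = 0, F_u = 0, F_v = 0, G_u = 0, G_v = 0
E_vv = 0, F_uv = 0, G_uu = 0
Using the Brioschi determinant formula for K from the metric derivatives:
M1 = [[-E_vv/2 + F_uv - G_uu/2, E_u/2, F_u - E_v/2], [F_v - G_u/2, E, F], [G_v/2, F, G]] = [[0, 0, 0], [0, 1, 0], [0, 0, 10]]; det M1 = 0
M2 = [[0, E_v/2, G_u/2], [E_v/2, E, F], [G_u/2, F, G]] = [[0, 0, 0], [0, 1, 0], [0, 0, 10]]; det M2 = 0
det M1 - det M2 = 0; K = 0 / (10)^2 = 0


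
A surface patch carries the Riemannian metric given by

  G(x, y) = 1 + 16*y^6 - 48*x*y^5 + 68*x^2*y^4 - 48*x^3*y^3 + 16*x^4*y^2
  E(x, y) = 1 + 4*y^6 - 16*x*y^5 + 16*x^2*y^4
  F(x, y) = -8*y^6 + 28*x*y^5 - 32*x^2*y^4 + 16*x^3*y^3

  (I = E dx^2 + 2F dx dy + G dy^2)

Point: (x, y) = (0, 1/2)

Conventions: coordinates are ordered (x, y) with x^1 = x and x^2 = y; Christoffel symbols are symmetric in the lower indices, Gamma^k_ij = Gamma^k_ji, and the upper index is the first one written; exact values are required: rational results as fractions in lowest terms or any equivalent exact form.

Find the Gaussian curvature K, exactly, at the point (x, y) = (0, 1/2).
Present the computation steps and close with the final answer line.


E = 17/16, F = -1/8, G = 5/4, EG - F^2 = 21/16 at the point
E_x = -1/2, E_y = 3/4, F_x = 7/8, F_y = -3/2, G_x = -3/2, G_y = 3
E_yy = 15/2, F_xy = 35/4, G_xx = 17/2
Compute both Brioschi determinants and normalise by (EG - F^2)^2.
M1 = [[-E_yy/2 + F_xy - G_xx/2, E_x/2, F_x - E_y/2], [F_y - G_x/2, E, F], [G_y/2, F, G]] = [[3/4, -1/4, 1/2], [-3/4, 17/16, -1/8], [3/2, -1/8, 5/4]]; det M1 = 3/64
M2 = [[0, E_y/2, G_x/2], [E_y/2, E, F], [G_x/2, F, G]] = [[0, 3/8, -3/4], [3/8, 17/16, -1/8], [-3/4, -1/8, 5/4]]; det M2 = -45/64
det M1 - det M2 = 3/4; K = 3/4 / (21/16)^2 = 64/147

Answer: K = 64/147


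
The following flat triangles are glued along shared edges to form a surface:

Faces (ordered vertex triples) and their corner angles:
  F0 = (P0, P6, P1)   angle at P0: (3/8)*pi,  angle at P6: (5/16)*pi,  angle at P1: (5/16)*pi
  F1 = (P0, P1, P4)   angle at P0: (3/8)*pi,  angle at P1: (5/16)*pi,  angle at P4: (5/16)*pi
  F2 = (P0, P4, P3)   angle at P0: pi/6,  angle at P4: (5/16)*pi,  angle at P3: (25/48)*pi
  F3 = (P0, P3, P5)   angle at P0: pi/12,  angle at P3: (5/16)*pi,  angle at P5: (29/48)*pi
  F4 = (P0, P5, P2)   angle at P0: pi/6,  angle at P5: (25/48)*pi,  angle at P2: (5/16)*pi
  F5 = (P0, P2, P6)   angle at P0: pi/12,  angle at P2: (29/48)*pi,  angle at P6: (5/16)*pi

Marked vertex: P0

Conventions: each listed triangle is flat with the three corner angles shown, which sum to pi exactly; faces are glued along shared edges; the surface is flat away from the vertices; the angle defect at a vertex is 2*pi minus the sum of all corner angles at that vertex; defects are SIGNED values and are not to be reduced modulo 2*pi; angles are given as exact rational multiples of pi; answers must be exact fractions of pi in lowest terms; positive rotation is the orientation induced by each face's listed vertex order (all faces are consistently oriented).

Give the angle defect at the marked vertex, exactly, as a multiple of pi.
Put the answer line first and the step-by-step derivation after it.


Answer: defect(P0) = (3/4)*pi

Sum of corner angles at P0: (5/4)*pi
defect = 2*pi - (5/4)*pi


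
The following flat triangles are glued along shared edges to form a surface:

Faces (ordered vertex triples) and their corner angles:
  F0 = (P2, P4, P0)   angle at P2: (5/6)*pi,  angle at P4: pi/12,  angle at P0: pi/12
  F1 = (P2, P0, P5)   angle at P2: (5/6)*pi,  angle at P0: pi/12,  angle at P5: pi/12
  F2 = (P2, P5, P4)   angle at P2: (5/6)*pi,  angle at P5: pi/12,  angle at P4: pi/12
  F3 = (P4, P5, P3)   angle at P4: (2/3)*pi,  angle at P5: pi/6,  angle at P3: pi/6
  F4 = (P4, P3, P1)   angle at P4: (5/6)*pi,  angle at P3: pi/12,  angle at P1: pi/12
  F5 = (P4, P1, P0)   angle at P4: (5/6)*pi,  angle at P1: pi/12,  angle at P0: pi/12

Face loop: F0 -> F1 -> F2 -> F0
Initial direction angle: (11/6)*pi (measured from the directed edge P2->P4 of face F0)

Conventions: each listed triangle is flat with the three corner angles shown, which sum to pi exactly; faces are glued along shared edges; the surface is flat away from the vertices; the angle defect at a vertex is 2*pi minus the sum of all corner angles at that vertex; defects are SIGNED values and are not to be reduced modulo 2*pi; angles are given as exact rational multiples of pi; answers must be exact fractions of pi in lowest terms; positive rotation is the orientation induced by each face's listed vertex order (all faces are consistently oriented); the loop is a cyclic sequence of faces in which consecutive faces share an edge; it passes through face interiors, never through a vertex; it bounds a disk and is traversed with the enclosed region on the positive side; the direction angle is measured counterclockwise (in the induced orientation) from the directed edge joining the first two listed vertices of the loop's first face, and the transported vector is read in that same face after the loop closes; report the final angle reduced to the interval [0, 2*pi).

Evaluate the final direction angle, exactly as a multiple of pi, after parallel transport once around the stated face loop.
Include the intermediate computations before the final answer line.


enclosed vertex P2: corner angles sum to (5/2)*pi, defect = 2*pi - (5/2)*pi = -pi/2
holonomy = initial angle + sum of enclosed defects (mod 2*pi), positive in the induced orientation
final angle = (11/6)*pi - pi/2 = (4/3)*pi (mod 2*pi)

Answer: final direction angle = (4/3)*pi


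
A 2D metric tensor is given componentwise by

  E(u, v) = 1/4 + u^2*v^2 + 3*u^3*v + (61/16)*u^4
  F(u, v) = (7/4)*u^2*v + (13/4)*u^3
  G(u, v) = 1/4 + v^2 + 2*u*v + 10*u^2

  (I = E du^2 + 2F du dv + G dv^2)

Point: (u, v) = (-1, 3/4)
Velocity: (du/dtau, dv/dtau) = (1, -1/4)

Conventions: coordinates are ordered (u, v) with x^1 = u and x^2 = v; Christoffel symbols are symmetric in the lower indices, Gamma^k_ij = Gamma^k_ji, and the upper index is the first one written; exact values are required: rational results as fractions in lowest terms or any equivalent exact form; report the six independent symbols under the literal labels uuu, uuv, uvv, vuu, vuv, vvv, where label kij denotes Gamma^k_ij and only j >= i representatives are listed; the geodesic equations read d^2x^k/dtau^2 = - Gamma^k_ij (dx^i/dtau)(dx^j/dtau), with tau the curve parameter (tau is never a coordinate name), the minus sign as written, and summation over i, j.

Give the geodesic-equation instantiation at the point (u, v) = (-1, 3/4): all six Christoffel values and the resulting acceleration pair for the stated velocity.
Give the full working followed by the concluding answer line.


E = 19/8, F = -31/16, G = 149/16 at the point
E_u = -77/8, E_v = -3/2, F_u = 57/8, F_v = 7/4, G_u = -37/2, G_v = -1/2
EG - F^2 = 4701/256;  g^inv = (256/4701) * [[149/16, 31/16], [31/16, 19/8]]
first-kind symbols [ij,l] = (1/2)(d_i g_jl + d_j g_il - d_l g_ij): [uu,u] = E_u/2 = -77/16, [uu,v] = F_u - E_v/2 = 63/8, [uv,u] = E_v/2 = -3/4, [uv,v] = G_u/2 = -37/4, [vv,u] = F_v - G_u/2 = 11, [vv,v] = G_v/2 = -1/4
Gamma^u_ij = (G*[ij,u] - F*[ij,v])/(EG - F^2), Gamma^v_ij = (E*[ij,v] - F*[ij,u])/(EG - F^2)
Gamma_uuu = -7567/4701, Gamma_uuv = -6376/4701, Gamma_uvv = 8700/1567, Gamma_vuu = 2401/4701, Gamma_vuv = -5996/4701, Gamma_vvv = 1768/1567
d^2u/dtau^2 = -(Gamma_uuu*(1)^2 + 2*Gamma_uuv*(1)*(-1/4) + Gamma_uvv*(-1/4)^2) = 10991/18804
d^2v/dtau^2 = -(Gamma_vuu*(1)^2 + 2*Gamma_vuv*(1)*(-1/4) + Gamma_vvv*(-1/4)^2) = -11461/9402

Answer: Gamma_uuu = -7567/4701, Gamma_uuv = -6376/4701, Gamma_uvv = 8700/1567, Gamma_vuu = 2401/4701, Gamma_vuv = -5996/4701, Gamma_vvv = 1768/1567; accelerations (d^2u/dtau^2, d^2v/dtau^2) = (10991/18804, -11461/9402)


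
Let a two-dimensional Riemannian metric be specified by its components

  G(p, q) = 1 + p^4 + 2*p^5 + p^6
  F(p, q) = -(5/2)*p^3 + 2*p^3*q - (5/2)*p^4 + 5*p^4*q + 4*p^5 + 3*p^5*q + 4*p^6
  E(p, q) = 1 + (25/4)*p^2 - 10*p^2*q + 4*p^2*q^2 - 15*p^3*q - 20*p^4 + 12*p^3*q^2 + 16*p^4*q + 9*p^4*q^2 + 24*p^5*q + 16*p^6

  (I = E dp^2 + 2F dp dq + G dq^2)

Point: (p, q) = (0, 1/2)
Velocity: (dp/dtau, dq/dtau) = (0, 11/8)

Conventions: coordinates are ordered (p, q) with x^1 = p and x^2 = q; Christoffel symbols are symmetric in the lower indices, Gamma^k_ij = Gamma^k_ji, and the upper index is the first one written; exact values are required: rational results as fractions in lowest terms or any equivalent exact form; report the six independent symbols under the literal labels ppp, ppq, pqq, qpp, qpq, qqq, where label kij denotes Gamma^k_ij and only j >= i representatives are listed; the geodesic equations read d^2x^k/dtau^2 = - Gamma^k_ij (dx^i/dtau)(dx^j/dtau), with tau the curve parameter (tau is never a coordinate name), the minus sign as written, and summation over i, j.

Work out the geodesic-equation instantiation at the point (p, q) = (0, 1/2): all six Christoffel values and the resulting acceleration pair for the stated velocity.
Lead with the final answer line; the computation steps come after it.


Answer: Gamma_ppp = 0, Gamma_ppq = 0, Gamma_pqq = 0, Gamma_qpp = 0, Gamma_qpq = 0, Gamma_qqq = 0; accelerations (d^2p/dtau^2, d^2q/dtau^2) = (0, 0)

E = 1, F = 0, G = 1 at the point
E_p = 0, E_q = 0, F_p = 0, F_q = 0, G_p = 0, G_q = 0
EG - F^2 = 1;  g^inv = (1) * [[1, 0], [0, 1]]
first-kind symbols [ij,l] = (1/2)(d_i g_jl + d_j g_il - d_l g_ij): [pp,p] = E_p/2 = 0, [pp,q] = F_p - E_q/2 = 0, [pq,p] = E_q/2 = 0, [pq,q] = G_p/2 = 0, [qq,p] = F_q - G_p/2 = 0, [qq,q] = G_q/2 = 0
Gamma^p_ij = (G*[ij,p] - F*[ij,q])/(EG - F^2), Gamma^q_ij = (E*[ij,q] - F*[ij,p])/(EG - F^2)
Gamma_ppp = 0, Gamma_ppq = 0, Gamma_pqq = 0, Gamma_qpp = 0, Gamma_qpq = 0, Gamma_qqq = 0
d^2p/dtau^2 = -(Gamma_ppp*(0)^2 + 2*Gamma_ppq*(0)*(11/8) + Gamma_pqq*(11/8)^2) = 0
d^2q/dtau^2 = -(Gamma_qpp*(0)^2 + 2*Gamma_qpq*(0)*(11/8) + Gamma_qqq*(11/8)^2) = 0


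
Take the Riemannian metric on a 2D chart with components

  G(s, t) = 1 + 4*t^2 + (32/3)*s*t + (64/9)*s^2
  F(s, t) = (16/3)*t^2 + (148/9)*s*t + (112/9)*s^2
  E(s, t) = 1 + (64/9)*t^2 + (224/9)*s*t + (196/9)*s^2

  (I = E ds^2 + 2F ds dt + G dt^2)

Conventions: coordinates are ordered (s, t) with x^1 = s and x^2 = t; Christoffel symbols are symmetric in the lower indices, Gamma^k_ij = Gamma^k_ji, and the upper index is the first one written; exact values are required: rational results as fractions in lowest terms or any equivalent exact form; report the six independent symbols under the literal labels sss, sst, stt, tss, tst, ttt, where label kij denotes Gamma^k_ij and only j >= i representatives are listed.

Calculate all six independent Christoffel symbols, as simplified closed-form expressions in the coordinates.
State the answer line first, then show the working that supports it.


Answer: Gamma_sss = (196*s + 112*t)/(260*s^2 + 320*s*t + 100*t^2 + 9), Gamma_sst = (112*s + 64*t)/(260*s^2 + 320*s*t + 100*t^2 + 9), Gamma_stt = (84*s + 48*t)/(260*s^2 + 320*s*t + 100*t^2 + 9), Gamma_tss = (112*s + 84*t)/(260*s^2 + 320*s*t + 100*t^2 + 9), Gamma_tst = (64*s + 48*t)/(260*s^2 + 320*s*t + 100*t^2 + 9), Gamma_ttt = (48*s + 36*t)/(260*s^2 + 320*s*t + 100*t^2 + 9)

E = 1 + (64/9)*t^2 + (224/9)*s*t + (196/9)*s^2; F = (16/3)*t^2 + (148/9)*s*t + (112/9)*s^2; G = 1 + 4*t^2 + (32/3)*s*t + (64/9)*s^2
Gamma^k_ij = (1/2) g^{kl} (d_i g_jl + d_j g_il - d_l g_ij), with g^inv = (1/(EG-F^2)) [[G, -F], [-F, E]]
first partials: E_s = (224/9)*t + (392/9)*s, E_t = (128/9)*t + (224/9)*s, F_s = (148/9)*t + (224/9)*s, F_t = (32/3)*t + (148/9)*s, G_s = (32/3)*t + (128/9)*s, G_t = 8*t + (32/3)*s
D = EG - F^2 = 1 + (100/9)*t^2 + (320/9)*s*t + (260/9)*s^2
expanded: Gamma^s_ss = (G E_s - 2F F_s + F E_t)/(2D), Gamma^s_st = (G E_t - F G_s)/(2D), Gamma^s_tt = (2G F_t - G G_s - F G_t)/(2D), Gamma^t_ss = (2E F_s - E E_t - F E_s)/(2D), Gamma^t_st = (E G_s - F E_t)/(2D), Gamma^t_tt = (E G_t - 2F F_t + F G_s)/(2D); substitute and cancel common factors


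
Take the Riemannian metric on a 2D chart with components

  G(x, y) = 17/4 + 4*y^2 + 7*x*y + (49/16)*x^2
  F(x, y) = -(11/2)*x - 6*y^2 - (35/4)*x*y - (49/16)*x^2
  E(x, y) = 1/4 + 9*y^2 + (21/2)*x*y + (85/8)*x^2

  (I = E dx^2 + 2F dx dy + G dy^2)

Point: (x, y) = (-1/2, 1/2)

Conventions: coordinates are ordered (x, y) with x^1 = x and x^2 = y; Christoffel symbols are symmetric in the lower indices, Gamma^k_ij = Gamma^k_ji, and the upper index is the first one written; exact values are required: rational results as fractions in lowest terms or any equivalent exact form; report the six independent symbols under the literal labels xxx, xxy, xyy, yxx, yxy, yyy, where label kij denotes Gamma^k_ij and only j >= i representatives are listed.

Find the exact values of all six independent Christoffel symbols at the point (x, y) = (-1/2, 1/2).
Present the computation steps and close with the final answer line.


E = 81/32, F = 171/64, G = 273/64 at the point
E_x = -43/8, E_y = 15/4, F_x = -109/16, F_y = -13/8, G_x = 7/16, G_y = 1/2
EG - F^2 = 14985/4096;  g^inv = (4096/14985) * [[273/64, -171/64], [-171/64, 81/32]]
first-kind symbols [ij,l] = (1/2)(d_i g_jl + d_j g_il - d_l g_ij): [xx,x] = E_x/2 = -43/16, [xx,y] = F_x - E_y/2 = -139/16, [xy,x] = E_y/2 = 15/8, [xy,y] = G_x/2 = 7/32, [yy,x] = F_y - G_x/2 = -59/32, [yy,y] = G_y/2 = 1/4
Gamma^x_ij = (G*[ij,x] - F*[ij,y])/(EG - F^2), Gamma^y_ij = (E*[ij,y] - F*[ij,x])/(EG - F^2)

Answer: Gamma_xxx = 3208/999, Gamma_xxy = 3374/1665, Gamma_xyy = -2330/999, Gamma_yxx = -1348/333, Gamma_yxy = -676/555, Gamma_yyy = 506/333


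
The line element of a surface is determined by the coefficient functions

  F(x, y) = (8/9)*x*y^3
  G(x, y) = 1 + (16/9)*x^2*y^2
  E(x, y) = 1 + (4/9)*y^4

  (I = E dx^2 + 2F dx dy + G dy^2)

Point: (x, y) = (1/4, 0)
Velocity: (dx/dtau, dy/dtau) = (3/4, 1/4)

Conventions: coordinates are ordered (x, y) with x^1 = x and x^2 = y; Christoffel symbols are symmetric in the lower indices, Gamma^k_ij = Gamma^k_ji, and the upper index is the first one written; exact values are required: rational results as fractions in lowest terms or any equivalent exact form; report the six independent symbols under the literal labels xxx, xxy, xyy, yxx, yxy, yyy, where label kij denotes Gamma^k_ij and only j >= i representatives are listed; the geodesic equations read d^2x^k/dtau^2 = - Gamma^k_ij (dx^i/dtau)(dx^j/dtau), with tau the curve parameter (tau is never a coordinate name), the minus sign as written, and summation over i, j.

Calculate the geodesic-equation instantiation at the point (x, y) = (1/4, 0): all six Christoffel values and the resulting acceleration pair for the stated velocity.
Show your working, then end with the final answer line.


E = 1, F = 0, G = 1 at the point
E_x = 0, E_y = 0, F_x = 0, F_y = 0, G_x = 0, G_y = 0
EG - F^2 = 1;  g^inv = (1) * [[1, 0], [0, 1]]
first-kind symbols [ij,l] = (1/2)(d_i g_jl + d_j g_il - d_l g_ij): [xx,x] = E_x/2 = 0, [xx,y] = F_x - E_y/2 = 0, [xy,x] = E_y/2 = 0, [xy,y] = G_x/2 = 0, [yy,x] = F_y - G_x/2 = 0, [yy,y] = G_y/2 = 0
Gamma^x_ij = (G*[ij,x] - F*[ij,y])/(EG - F^2), Gamma^y_ij = (E*[ij,y] - F*[ij,x])/(EG - F^2)
Gamma_xxx = 0, Gamma_xxy = 0, Gamma_xyy = 0, Gamma_yxx = 0, Gamma_yxy = 0, Gamma_yyy = 0
d^2x/dtau^2 = -(Gamma_xxx*(3/4)^2 + 2*Gamma_xxy*(3/4)*(1/4) + Gamma_xyy*(1/4)^2) = 0
d^2y/dtau^2 = -(Gamma_yxx*(3/4)^2 + 2*Gamma_yxy*(3/4)*(1/4) + Gamma_yyy*(1/4)^2) = 0

Answer: Gamma_xxx = 0, Gamma_xxy = 0, Gamma_xyy = 0, Gamma_yxx = 0, Gamma_yxy = 0, Gamma_yyy = 0; accelerations (d^2x/dtau^2, d^2y/dtau^2) = (0, 0)


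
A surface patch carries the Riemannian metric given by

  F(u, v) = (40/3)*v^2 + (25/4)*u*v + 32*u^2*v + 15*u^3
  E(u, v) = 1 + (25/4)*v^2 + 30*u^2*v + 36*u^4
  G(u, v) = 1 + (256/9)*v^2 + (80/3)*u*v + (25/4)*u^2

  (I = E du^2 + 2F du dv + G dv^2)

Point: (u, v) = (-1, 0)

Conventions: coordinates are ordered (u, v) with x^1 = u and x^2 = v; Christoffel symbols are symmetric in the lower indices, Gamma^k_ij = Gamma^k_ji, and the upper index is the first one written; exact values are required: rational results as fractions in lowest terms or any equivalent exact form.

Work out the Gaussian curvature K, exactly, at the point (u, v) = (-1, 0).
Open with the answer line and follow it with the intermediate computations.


Answer: K = -1124/29929

E = 37, F = -15, G = 29/4, EG - F^2 = 173/4 at the point
E_u = -144, E_v = 30, F_u = 45, F_v = 103/4, G_u = -25/2, G_v = -80/3
E_vv = 25/2, F_uv = -231/4, G_uu = 25/2
Using the Brioschi determinant formula for K from the metric derivatives:
M1 = [[-E_vv/2 + F_uv - G_uu/2, E_u/2, F_u - E_v/2], [F_v - G_u/2, E, F], [G_v/2, F, G]] = [[-281/4, -72, 30], [32, 37, -15], [-40/3, -15, 29/4]]; det M1 = -5349/16
M2 = [[0, E_v/2, G_u/2], [E_v/2, E, F], [G_u/2, F, G]] = [[0, 15, -25/4], [15, 37, -15], [-25/4, -15, 29/4]]; det M2 = -4225/16
det M1 - det M2 = -281/4; K = -281/4 / (173/4)^2 = -1124/29929


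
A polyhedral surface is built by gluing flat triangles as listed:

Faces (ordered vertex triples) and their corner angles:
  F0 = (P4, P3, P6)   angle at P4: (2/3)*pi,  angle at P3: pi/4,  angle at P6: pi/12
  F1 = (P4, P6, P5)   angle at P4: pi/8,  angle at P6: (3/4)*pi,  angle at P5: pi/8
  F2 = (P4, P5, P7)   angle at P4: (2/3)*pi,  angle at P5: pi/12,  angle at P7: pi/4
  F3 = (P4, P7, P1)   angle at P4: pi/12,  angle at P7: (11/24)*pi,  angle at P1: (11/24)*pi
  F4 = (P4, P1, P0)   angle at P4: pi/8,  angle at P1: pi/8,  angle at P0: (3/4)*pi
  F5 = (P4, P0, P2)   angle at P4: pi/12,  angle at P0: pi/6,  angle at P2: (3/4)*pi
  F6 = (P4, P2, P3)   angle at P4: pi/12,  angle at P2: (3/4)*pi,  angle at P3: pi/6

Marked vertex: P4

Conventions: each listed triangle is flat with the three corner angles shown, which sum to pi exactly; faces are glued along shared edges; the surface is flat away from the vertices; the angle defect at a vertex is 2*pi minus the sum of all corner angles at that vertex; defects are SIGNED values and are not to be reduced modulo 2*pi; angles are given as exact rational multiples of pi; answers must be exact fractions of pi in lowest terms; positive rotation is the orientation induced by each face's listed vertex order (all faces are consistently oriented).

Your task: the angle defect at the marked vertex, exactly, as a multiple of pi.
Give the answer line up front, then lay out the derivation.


Answer: defect(P4) = pi/6

Sum of corner angles at P4: (11/6)*pi
defect = 2*pi - (11/6)*pi
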